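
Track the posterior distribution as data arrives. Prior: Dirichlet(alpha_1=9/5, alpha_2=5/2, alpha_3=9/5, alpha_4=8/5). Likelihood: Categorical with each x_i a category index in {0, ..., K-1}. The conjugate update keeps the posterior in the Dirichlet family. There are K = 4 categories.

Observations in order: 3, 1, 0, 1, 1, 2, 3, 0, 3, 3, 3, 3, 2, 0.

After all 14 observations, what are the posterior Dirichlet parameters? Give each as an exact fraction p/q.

alpha_1=24/5, alpha_2=11/2, alpha_3=19/5, alpha_4=38/5

obs 1: x=3 → posterior Dirichlet(9/5, 5/2, 9/5, 13/5)
obs 2: x=1 → posterior Dirichlet(9/5, 7/2, 9/5, 13/5)
obs 3: x=0 → posterior Dirichlet(14/5, 7/2, 9/5, 13/5)
obs 4: x=1 → posterior Dirichlet(14/5, 9/2, 9/5, 13/5)
obs 5: x=1 → posterior Dirichlet(14/5, 11/2, 9/5, 13/5)
obs 6: x=2 → posterior Dirichlet(14/5, 11/2, 14/5, 13/5)
obs 7: x=3 → posterior Dirichlet(14/5, 11/2, 14/5, 18/5)
obs 8: x=0 → posterior Dirichlet(19/5, 11/2, 14/5, 18/5)
obs 9: x=3 → posterior Dirichlet(19/5, 11/2, 14/5, 23/5)
obs 10: x=3 → posterior Dirichlet(19/5, 11/2, 14/5, 28/5)
obs 11: x=3 → posterior Dirichlet(19/5, 11/2, 14/5, 33/5)
obs 12: x=3 → posterior Dirichlet(19/5, 11/2, 14/5, 38/5)
obs 13: x=2 → posterior Dirichlet(19/5, 11/2, 19/5, 38/5)
obs 14: x=0 → posterior Dirichlet(24/5, 11/2, 19/5, 38/5)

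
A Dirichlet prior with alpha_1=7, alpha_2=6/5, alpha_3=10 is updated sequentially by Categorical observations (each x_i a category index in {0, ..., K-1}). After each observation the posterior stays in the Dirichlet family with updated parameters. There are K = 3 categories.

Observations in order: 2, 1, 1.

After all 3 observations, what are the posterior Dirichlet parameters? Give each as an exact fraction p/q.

alpha_1=7, alpha_2=16/5, alpha_3=11

obs 1: x=2 → posterior Dirichlet(7, 6/5, 11)
obs 2: x=1 → posterior Dirichlet(7, 11/5, 11)
obs 3: x=1 → posterior Dirichlet(7, 16/5, 11)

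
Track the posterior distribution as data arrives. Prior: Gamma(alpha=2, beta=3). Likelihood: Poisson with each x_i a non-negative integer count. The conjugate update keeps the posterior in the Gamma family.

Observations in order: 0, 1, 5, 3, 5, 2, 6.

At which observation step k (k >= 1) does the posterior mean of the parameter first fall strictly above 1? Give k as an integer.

obs 1: x=0 → posterior Gamma(2, 4)
obs 2: x=1 → posterior Gamma(3, 5)
obs 3: x=5 → posterior Gamma(8, 6)
obs 4: x=3 → posterior Gamma(11, 7)
obs 5: x=5 → posterior Gamma(16, 8)
obs 6: x=2 → posterior Gamma(18, 9)
obs 7: x=6 → posterior Gamma(24, 10)

k = 3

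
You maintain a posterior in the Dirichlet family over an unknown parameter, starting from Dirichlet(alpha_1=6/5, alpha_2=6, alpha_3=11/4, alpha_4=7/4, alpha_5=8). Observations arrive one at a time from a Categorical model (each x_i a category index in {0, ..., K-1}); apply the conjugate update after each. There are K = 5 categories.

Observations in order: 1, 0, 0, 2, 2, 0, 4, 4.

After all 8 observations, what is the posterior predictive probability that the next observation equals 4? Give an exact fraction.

obs 1: x=1 → posterior Dirichlet(6/5, 7, 11/4, 7/4, 8)
obs 2: x=0 → posterior Dirichlet(11/5, 7, 11/4, 7/4, 8)
obs 3: x=0 → posterior Dirichlet(16/5, 7, 11/4, 7/4, 8)
obs 4: x=2 → posterior Dirichlet(16/5, 7, 15/4, 7/4, 8)
obs 5: x=2 → posterior Dirichlet(16/5, 7, 19/4, 7/4, 8)
obs 6: x=0 → posterior Dirichlet(21/5, 7, 19/4, 7/4, 8)
obs 7: x=4 → posterior Dirichlet(21/5, 7, 19/4, 7/4, 9)
obs 8: x=4 → posterior Dirichlet(21/5, 7, 19/4, 7/4, 10)

100/277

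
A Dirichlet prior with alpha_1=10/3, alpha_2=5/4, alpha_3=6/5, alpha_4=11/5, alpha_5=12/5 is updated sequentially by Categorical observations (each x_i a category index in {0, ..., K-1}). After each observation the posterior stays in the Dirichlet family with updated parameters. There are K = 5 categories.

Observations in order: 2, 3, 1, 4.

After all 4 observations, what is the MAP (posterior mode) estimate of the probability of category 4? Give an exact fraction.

144/563

obs 1: x=2 → posterior Dirichlet(10/3, 5/4, 11/5, 11/5, 12/5)
obs 2: x=3 → posterior Dirichlet(10/3, 5/4, 11/5, 16/5, 12/5)
obs 3: x=1 → posterior Dirichlet(10/3, 9/4, 11/5, 16/5, 12/5)
obs 4: x=4 → posterior Dirichlet(10/3, 9/4, 11/5, 16/5, 17/5)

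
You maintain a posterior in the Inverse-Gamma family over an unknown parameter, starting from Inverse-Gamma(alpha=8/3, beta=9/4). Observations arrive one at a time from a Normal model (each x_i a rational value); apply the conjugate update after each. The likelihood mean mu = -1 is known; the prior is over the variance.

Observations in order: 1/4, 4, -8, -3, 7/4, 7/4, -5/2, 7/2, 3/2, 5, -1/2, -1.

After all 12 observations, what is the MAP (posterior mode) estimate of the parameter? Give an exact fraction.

obs 1: x=1/4 → posterior Inverse-Gamma(19/6, 97/32)
obs 2: x=4 → posterior Inverse-Gamma(11/3, 497/32)
obs 3: x=-8 → posterior Inverse-Gamma(25/6, 1281/32)
obs 4: x=-3 → posterior Inverse-Gamma(14/3, 1345/32)
obs 5: x=7/4 → posterior Inverse-Gamma(31/6, 733/16)
obs 6: x=7/4 → posterior Inverse-Gamma(17/3, 1587/32)
obs 7: x=-5/2 → posterior Inverse-Gamma(37/6, 1623/32)
obs 8: x=7/2 → posterior Inverse-Gamma(20/3, 1947/32)
obs 9: x=3/2 → posterior Inverse-Gamma(43/6, 2047/32)
obs 10: x=5 → posterior Inverse-Gamma(23/3, 2623/32)
obs 11: x=-1/2 → posterior Inverse-Gamma(49/6, 2627/32)
obs 12: x=-1 → posterior Inverse-Gamma(26/3, 2627/32)

7881/928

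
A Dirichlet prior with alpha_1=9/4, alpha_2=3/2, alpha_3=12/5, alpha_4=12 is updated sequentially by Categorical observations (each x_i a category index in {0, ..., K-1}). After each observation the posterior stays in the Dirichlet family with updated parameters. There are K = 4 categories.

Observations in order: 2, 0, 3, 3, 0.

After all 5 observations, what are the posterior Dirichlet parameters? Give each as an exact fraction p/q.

alpha_1=17/4, alpha_2=3/2, alpha_3=17/5, alpha_4=14

obs 1: x=2 → posterior Dirichlet(9/4, 3/2, 17/5, 12)
obs 2: x=0 → posterior Dirichlet(13/4, 3/2, 17/5, 12)
obs 3: x=3 → posterior Dirichlet(13/4, 3/2, 17/5, 13)
obs 4: x=3 → posterior Dirichlet(13/4, 3/2, 17/5, 14)
obs 5: x=0 → posterior Dirichlet(17/4, 3/2, 17/5, 14)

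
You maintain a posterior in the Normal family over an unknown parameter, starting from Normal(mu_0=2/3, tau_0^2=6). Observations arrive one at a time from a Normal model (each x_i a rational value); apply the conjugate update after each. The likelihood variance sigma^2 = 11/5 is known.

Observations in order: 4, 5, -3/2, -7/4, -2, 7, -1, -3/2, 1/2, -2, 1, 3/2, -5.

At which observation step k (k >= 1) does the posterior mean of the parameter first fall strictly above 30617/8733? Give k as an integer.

obs 1: x=4 → posterior Normal(382/123, 66/41)
obs 2: x=5 → posterior Normal(832/213, 66/71)
obs 3: x=-3/2 → posterior Normal(697/303, 66/101)
obs 4: x=-7/4 → posterior Normal(1079/786, 66/131)
obs 5: x=-2 → posterior Normal(719/966, 66/161)
obs 6: x=7 → posterior Normal(1979/1146, 66/191)
obs 7: x=-1 → posterior Normal(1799/1326, 66/221)
obs 8: x=-3/2 → posterior Normal(1529/1506, 66/251)
obs 9: x=1/2 → posterior Normal(1619/1686, 66/281)
obs 10: x=-2 → posterior Normal(1259/1866, 66/311)
obs 11: x=1 → posterior Normal(1439/2046, 6/31)
obs 12: x=3/2 → posterior Normal(1709/2226, 66/371)
obs 13: x=-5 → posterior Normal(809/2406, 66/401)

k = 2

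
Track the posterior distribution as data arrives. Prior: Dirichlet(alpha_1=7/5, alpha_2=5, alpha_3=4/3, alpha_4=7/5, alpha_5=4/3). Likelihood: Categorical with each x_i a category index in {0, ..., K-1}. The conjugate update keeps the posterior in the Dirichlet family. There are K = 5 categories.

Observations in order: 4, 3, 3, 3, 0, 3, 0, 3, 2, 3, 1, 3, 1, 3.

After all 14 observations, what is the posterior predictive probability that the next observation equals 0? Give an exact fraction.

51/367

obs 1: x=4 → posterior Dirichlet(7/5, 5, 4/3, 7/5, 7/3)
obs 2: x=3 → posterior Dirichlet(7/5, 5, 4/3, 12/5, 7/3)
obs 3: x=3 → posterior Dirichlet(7/5, 5, 4/3, 17/5, 7/3)
obs 4: x=3 → posterior Dirichlet(7/5, 5, 4/3, 22/5, 7/3)
obs 5: x=0 → posterior Dirichlet(12/5, 5, 4/3, 22/5, 7/3)
obs 6: x=3 → posterior Dirichlet(12/5, 5, 4/3, 27/5, 7/3)
obs 7: x=0 → posterior Dirichlet(17/5, 5, 4/3, 27/5, 7/3)
obs 8: x=3 → posterior Dirichlet(17/5, 5, 4/3, 32/5, 7/3)
obs 9: x=2 → posterior Dirichlet(17/5, 5, 7/3, 32/5, 7/3)
obs 10: x=3 → posterior Dirichlet(17/5, 5, 7/3, 37/5, 7/3)
obs 11: x=1 → posterior Dirichlet(17/5, 6, 7/3, 37/5, 7/3)
obs 12: x=3 → posterior Dirichlet(17/5, 6, 7/3, 42/5, 7/3)
obs 13: x=1 → posterior Dirichlet(17/5, 7, 7/3, 42/5, 7/3)
obs 14: x=3 → posterior Dirichlet(17/5, 7, 7/3, 47/5, 7/3)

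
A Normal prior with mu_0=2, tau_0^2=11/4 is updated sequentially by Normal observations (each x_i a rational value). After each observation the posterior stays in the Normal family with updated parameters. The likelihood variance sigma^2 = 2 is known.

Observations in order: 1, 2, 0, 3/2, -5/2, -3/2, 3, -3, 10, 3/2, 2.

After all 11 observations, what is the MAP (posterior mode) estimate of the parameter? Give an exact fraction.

obs 1: x=1 → posterior Normal(27/19, 22/19)
obs 2: x=2 → posterior Normal(49/30, 11/15)
obs 3: x=0 → posterior Normal(49/41, 22/41)
obs 4: x=3/2 → posterior Normal(131/104, 11/26)
obs 5: x=-5/2 → posterior Normal(38/63, 22/63)
obs 6: x=-3/2 → posterior Normal(43/148, 11/37)
obs 7: x=3 → posterior Normal(109/170, 22/85)
obs 8: x=-3 → posterior Normal(43/192, 11/48)
obs 9: x=10 → posterior Normal(263/214, 22/107)
obs 10: x=3/2 → posterior Normal(74/59, 11/59)
obs 11: x=2 → posterior Normal(170/129, 22/129)

170/129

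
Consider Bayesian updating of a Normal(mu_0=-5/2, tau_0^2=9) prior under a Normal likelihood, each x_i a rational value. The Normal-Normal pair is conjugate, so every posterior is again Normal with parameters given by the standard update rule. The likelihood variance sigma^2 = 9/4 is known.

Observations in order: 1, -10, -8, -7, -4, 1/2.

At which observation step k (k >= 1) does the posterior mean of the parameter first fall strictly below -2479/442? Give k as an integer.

k = 4

obs 1: x=1 → posterior Normal(3/10, 9/5)
obs 2: x=-10 → posterior Normal(-77/18, 1)
obs 3: x=-8 → posterior Normal(-141/26, 9/13)
obs 4: x=-7 → posterior Normal(-197/34, 9/17)
obs 5: x=-4 → posterior Normal(-229/42, 3/7)
obs 6: x=1/2 → posterior Normal(-9/2, 9/25)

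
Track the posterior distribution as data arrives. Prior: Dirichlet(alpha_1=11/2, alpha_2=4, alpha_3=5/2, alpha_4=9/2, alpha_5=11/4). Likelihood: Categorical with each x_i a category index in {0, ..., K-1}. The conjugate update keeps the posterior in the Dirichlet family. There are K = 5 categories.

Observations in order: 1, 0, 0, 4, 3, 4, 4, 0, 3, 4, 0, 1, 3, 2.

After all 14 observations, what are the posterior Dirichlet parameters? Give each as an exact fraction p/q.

obs 1: x=1 → posterior Dirichlet(11/2, 5, 5/2, 9/2, 11/4)
obs 2: x=0 → posterior Dirichlet(13/2, 5, 5/2, 9/2, 11/4)
obs 3: x=0 → posterior Dirichlet(15/2, 5, 5/2, 9/2, 11/4)
obs 4: x=4 → posterior Dirichlet(15/2, 5, 5/2, 9/2, 15/4)
obs 5: x=3 → posterior Dirichlet(15/2, 5, 5/2, 11/2, 15/4)
obs 6: x=4 → posterior Dirichlet(15/2, 5, 5/2, 11/2, 19/4)
obs 7: x=4 → posterior Dirichlet(15/2, 5, 5/2, 11/2, 23/4)
obs 8: x=0 → posterior Dirichlet(17/2, 5, 5/2, 11/2, 23/4)
obs 9: x=3 → posterior Dirichlet(17/2, 5, 5/2, 13/2, 23/4)
obs 10: x=4 → posterior Dirichlet(17/2, 5, 5/2, 13/2, 27/4)
obs 11: x=0 → posterior Dirichlet(19/2, 5, 5/2, 13/2, 27/4)
obs 12: x=1 → posterior Dirichlet(19/2, 6, 5/2, 13/2, 27/4)
obs 13: x=3 → posterior Dirichlet(19/2, 6, 5/2, 15/2, 27/4)
obs 14: x=2 → posterior Dirichlet(19/2, 6, 7/2, 15/2, 27/4)

alpha_1=19/2, alpha_2=6, alpha_3=7/2, alpha_4=15/2, alpha_5=27/4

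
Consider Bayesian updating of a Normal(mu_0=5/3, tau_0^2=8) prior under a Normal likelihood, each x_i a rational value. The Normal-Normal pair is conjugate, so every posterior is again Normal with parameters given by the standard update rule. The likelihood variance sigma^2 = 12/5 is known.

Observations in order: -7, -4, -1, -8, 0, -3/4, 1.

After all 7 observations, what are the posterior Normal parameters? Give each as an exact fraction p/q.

obs 1: x=-7 → posterior Normal(-5, 24/13)
obs 2: x=-4 → posterior Normal(-105/23, 24/23)
obs 3: x=-1 → posterior Normal(-115/33, 8/11)
obs 4: x=-8 → posterior Normal(-195/43, 24/43)
obs 5: x=0 → posterior Normal(-195/53, 24/53)
obs 6: x=-3/4 → posterior Normal(-45/14, 8/21)
obs 7: x=1 → posterior Normal(-385/146, 24/73)

mu_0=-385/146, tau_0^2=24/73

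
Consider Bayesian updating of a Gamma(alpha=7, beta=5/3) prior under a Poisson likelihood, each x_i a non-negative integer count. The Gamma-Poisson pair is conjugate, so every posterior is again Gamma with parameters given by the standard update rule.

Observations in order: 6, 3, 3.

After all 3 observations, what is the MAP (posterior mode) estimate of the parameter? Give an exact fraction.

27/7

obs 1: x=6 → posterior Gamma(13, 8/3)
obs 2: x=3 → posterior Gamma(16, 11/3)
obs 3: x=3 → posterior Gamma(19, 14/3)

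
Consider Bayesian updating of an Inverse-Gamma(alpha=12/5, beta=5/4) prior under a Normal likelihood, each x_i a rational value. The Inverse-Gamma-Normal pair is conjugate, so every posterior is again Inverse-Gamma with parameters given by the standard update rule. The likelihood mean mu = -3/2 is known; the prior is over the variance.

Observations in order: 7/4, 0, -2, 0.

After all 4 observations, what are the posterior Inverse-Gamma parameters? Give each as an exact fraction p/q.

alpha=22/5, beta=285/32

obs 1: x=7/4 → posterior Inverse-Gamma(29/10, 209/32)
obs 2: x=0 → posterior Inverse-Gamma(17/5, 245/32)
obs 3: x=-2 → posterior Inverse-Gamma(39/10, 249/32)
obs 4: x=0 → posterior Inverse-Gamma(22/5, 285/32)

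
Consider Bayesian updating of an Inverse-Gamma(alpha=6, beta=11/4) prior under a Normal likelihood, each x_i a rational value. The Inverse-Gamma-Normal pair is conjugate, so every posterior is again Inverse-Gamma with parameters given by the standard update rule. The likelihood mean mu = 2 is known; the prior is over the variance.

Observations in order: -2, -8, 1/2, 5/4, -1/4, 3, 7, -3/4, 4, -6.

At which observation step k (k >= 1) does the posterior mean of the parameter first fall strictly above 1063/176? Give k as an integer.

k = 2

obs 1: x=-2 → posterior Inverse-Gamma(13/2, 43/4)
obs 2: x=-8 → posterior Inverse-Gamma(7, 243/4)
obs 3: x=1/2 → posterior Inverse-Gamma(15/2, 495/8)
obs 4: x=5/4 → posterior Inverse-Gamma(8, 1989/32)
obs 5: x=-1/4 → posterior Inverse-Gamma(17/2, 1035/16)
obs 6: x=3 → posterior Inverse-Gamma(9, 1043/16)
obs 7: x=7 → posterior Inverse-Gamma(19/2, 1243/16)
obs 8: x=-3/4 → posterior Inverse-Gamma(10, 2607/32)
obs 9: x=4 → posterior Inverse-Gamma(21/2, 2671/32)
obs 10: x=-6 → posterior Inverse-Gamma(11, 3695/32)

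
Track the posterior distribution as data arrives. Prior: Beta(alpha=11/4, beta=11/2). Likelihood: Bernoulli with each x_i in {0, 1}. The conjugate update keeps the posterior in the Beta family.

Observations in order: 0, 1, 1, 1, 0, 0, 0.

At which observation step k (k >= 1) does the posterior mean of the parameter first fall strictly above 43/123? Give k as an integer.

k = 2

obs 1: x=0 → posterior Beta(11/4, 13/2)
obs 2: x=1 → posterior Beta(15/4, 13/2)
obs 3: x=1 → posterior Beta(19/4, 13/2)
obs 4: x=1 → posterior Beta(23/4, 13/2)
obs 5: x=0 → posterior Beta(23/4, 15/2)
obs 6: x=0 → posterior Beta(23/4, 17/2)
obs 7: x=0 → posterior Beta(23/4, 19/2)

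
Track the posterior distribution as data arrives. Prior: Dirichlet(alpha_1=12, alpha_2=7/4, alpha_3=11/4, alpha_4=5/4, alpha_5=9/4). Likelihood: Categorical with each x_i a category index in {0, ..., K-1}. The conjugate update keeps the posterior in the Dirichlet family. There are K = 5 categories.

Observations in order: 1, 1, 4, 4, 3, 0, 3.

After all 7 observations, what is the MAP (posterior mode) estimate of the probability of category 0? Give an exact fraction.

obs 1: x=1 → posterior Dirichlet(12, 11/4, 11/4, 5/4, 9/4)
obs 2: x=1 → posterior Dirichlet(12, 15/4, 11/4, 5/4, 9/4)
obs 3: x=4 → posterior Dirichlet(12, 15/4, 11/4, 5/4, 13/4)
obs 4: x=4 → posterior Dirichlet(12, 15/4, 11/4, 5/4, 17/4)
obs 5: x=3 → posterior Dirichlet(12, 15/4, 11/4, 9/4, 17/4)
obs 6: x=0 → posterior Dirichlet(13, 15/4, 11/4, 9/4, 17/4)
obs 7: x=3 → posterior Dirichlet(13, 15/4, 11/4, 13/4, 17/4)

6/11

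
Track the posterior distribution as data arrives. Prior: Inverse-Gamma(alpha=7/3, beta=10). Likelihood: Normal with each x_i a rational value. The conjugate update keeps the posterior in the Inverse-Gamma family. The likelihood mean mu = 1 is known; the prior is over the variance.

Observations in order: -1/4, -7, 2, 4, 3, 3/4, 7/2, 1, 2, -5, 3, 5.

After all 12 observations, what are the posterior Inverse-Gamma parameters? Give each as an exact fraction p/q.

alpha=25/3, beta=1303/16

obs 1: x=-1/4 → posterior Inverse-Gamma(17/6, 345/32)
obs 2: x=-7 → posterior Inverse-Gamma(10/3, 1369/32)
obs 3: x=2 → posterior Inverse-Gamma(23/6, 1385/32)
obs 4: x=4 → posterior Inverse-Gamma(13/3, 1529/32)
obs 5: x=3 → posterior Inverse-Gamma(29/6, 1593/32)
obs 6: x=3/4 → posterior Inverse-Gamma(16/3, 797/16)
obs 7: x=7/2 → posterior Inverse-Gamma(35/6, 847/16)
obs 8: x=1 → posterior Inverse-Gamma(19/3, 847/16)
obs 9: x=2 → posterior Inverse-Gamma(41/6, 855/16)
obs 10: x=-5 → posterior Inverse-Gamma(22/3, 1143/16)
obs 11: x=3 → posterior Inverse-Gamma(47/6, 1175/16)
obs 12: x=5 → posterior Inverse-Gamma(25/3, 1303/16)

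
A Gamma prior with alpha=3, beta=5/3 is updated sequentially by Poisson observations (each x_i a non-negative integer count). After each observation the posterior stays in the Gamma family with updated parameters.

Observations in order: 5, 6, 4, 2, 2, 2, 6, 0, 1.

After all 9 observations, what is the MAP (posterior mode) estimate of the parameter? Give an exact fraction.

obs 1: x=5 → posterior Gamma(8, 8/3)
obs 2: x=6 → posterior Gamma(14, 11/3)
obs 3: x=4 → posterior Gamma(18, 14/3)
obs 4: x=2 → posterior Gamma(20, 17/3)
obs 5: x=2 → posterior Gamma(22, 20/3)
obs 6: x=2 → posterior Gamma(24, 23/3)
obs 7: x=6 → posterior Gamma(30, 26/3)
obs 8: x=0 → posterior Gamma(30, 29/3)
obs 9: x=1 → posterior Gamma(31, 32/3)

45/16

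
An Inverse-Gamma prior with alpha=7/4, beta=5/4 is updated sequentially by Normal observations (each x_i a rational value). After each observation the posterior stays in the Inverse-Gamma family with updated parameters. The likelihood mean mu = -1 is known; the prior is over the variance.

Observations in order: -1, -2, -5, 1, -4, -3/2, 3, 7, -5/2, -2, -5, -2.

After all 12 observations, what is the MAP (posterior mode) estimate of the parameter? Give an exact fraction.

obs 1: x=-1 → posterior Inverse-Gamma(9/4, 5/4)
obs 2: x=-2 → posterior Inverse-Gamma(11/4, 7/4)
obs 3: x=-5 → posterior Inverse-Gamma(13/4, 39/4)
obs 4: x=1 → posterior Inverse-Gamma(15/4, 47/4)
obs 5: x=-4 → posterior Inverse-Gamma(17/4, 65/4)
obs 6: x=-3/2 → posterior Inverse-Gamma(19/4, 131/8)
obs 7: x=3 → posterior Inverse-Gamma(21/4, 195/8)
obs 8: x=7 → posterior Inverse-Gamma(23/4, 451/8)
obs 9: x=-5/2 → posterior Inverse-Gamma(25/4, 115/2)
obs 10: x=-2 → posterior Inverse-Gamma(27/4, 58)
obs 11: x=-5 → posterior Inverse-Gamma(29/4, 66)
obs 12: x=-2 → posterior Inverse-Gamma(31/4, 133/2)

38/5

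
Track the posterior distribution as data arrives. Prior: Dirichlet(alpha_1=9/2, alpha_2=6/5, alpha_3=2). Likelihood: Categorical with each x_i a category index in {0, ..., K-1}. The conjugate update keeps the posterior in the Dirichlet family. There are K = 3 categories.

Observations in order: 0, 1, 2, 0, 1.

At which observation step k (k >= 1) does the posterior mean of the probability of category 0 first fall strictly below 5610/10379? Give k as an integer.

obs 1: x=0 → posterior Dirichlet(11/2, 6/5, 2)
obs 2: x=1 → posterior Dirichlet(11/2, 11/5, 2)
obs 3: x=2 → posterior Dirichlet(11/2, 11/5, 3)
obs 4: x=0 → posterior Dirichlet(13/2, 11/5, 3)
obs 5: x=1 → posterior Dirichlet(13/2, 16/5, 3)

k = 3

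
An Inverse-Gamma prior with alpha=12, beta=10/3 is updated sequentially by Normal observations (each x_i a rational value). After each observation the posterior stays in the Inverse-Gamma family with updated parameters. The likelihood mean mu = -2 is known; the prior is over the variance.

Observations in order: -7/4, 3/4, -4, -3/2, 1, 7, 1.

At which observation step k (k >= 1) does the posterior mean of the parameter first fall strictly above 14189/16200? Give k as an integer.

k = 5

obs 1: x=-7/4 → posterior Inverse-Gamma(25/2, 323/96)
obs 2: x=3/4 → posterior Inverse-Gamma(13, 343/48)
obs 3: x=-4 → posterior Inverse-Gamma(27/2, 439/48)
obs 4: x=-3/2 → posterior Inverse-Gamma(14, 445/48)
obs 5: x=1 → posterior Inverse-Gamma(29/2, 661/48)
obs 6: x=7 → posterior Inverse-Gamma(15, 2605/48)
obs 7: x=1 → posterior Inverse-Gamma(31/2, 2821/48)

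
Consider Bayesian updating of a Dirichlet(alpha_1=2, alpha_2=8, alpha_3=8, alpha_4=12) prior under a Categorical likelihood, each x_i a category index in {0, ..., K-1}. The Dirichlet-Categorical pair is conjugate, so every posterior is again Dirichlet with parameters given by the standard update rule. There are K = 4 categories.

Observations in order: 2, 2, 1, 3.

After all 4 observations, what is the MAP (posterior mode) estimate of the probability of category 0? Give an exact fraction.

obs 1: x=2 → posterior Dirichlet(2, 8, 9, 12)
obs 2: x=2 → posterior Dirichlet(2, 8, 10, 12)
obs 3: x=1 → posterior Dirichlet(2, 9, 10, 12)
obs 4: x=3 → posterior Dirichlet(2, 9, 10, 13)

1/30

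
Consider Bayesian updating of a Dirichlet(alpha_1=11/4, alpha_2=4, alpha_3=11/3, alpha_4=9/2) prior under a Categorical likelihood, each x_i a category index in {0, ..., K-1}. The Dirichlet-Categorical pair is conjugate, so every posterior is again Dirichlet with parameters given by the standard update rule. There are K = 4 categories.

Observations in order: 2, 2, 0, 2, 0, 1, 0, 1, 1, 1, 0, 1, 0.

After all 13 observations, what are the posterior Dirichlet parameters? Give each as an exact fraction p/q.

alpha_1=31/4, alpha_2=9, alpha_3=20/3, alpha_4=9/2

obs 1: x=2 → posterior Dirichlet(11/4, 4, 14/3, 9/2)
obs 2: x=2 → posterior Dirichlet(11/4, 4, 17/3, 9/2)
obs 3: x=0 → posterior Dirichlet(15/4, 4, 17/3, 9/2)
obs 4: x=2 → posterior Dirichlet(15/4, 4, 20/3, 9/2)
obs 5: x=0 → posterior Dirichlet(19/4, 4, 20/3, 9/2)
obs 6: x=1 → posterior Dirichlet(19/4, 5, 20/3, 9/2)
obs 7: x=0 → posterior Dirichlet(23/4, 5, 20/3, 9/2)
obs 8: x=1 → posterior Dirichlet(23/4, 6, 20/3, 9/2)
obs 9: x=1 → posterior Dirichlet(23/4, 7, 20/3, 9/2)
obs 10: x=1 → posterior Dirichlet(23/4, 8, 20/3, 9/2)
obs 11: x=0 → posterior Dirichlet(27/4, 8, 20/3, 9/2)
obs 12: x=1 → posterior Dirichlet(27/4, 9, 20/3, 9/2)
obs 13: x=0 → posterior Dirichlet(31/4, 9, 20/3, 9/2)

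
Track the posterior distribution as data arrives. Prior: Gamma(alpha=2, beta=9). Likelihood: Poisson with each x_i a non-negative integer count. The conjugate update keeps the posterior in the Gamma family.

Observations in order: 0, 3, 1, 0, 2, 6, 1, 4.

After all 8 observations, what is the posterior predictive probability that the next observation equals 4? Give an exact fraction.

1748814867036881941256924195/74347713614021927913318776832

obs 1: x=0 → posterior Gamma(2, 10)
obs 2: x=3 → posterior Gamma(5, 11)
obs 3: x=1 → posterior Gamma(6, 12)
obs 4: x=0 → posterior Gamma(6, 13)
obs 5: x=2 → posterior Gamma(8, 14)
obs 6: x=6 → posterior Gamma(14, 15)
obs 7: x=1 → posterior Gamma(15, 16)
obs 8: x=4 → posterior Gamma(19, 17)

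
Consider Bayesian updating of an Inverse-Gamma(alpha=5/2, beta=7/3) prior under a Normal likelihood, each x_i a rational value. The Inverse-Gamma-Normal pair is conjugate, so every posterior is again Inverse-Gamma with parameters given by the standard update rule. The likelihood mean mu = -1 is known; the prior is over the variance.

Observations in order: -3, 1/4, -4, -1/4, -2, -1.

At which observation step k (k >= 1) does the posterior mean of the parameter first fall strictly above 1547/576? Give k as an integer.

obs 1: x=-3 → posterior Inverse-Gamma(3, 13/3)
obs 2: x=1/4 → posterior Inverse-Gamma(7/2, 491/96)
obs 3: x=-4 → posterior Inverse-Gamma(4, 923/96)
obs 4: x=-1/4 → posterior Inverse-Gamma(9/2, 475/48)
obs 5: x=-2 → posterior Inverse-Gamma(5, 499/48)
obs 6: x=-1 → posterior Inverse-Gamma(11/2, 499/48)

k = 3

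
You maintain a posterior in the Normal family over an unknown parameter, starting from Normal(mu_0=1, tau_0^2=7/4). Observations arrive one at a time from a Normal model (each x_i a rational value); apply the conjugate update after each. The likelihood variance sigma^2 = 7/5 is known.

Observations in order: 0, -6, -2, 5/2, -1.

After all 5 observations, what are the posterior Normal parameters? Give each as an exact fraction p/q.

obs 1: x=0 → posterior Normal(4/9, 7/9)
obs 2: x=-6 → posterior Normal(-13/7, 1/2)
obs 3: x=-2 → posterior Normal(-36/19, 7/19)
obs 4: x=5/2 → posterior Normal(-47/48, 7/24)
obs 5: x=-1 → posterior Normal(-57/58, 7/29)

mu_0=-57/58, tau_0^2=7/29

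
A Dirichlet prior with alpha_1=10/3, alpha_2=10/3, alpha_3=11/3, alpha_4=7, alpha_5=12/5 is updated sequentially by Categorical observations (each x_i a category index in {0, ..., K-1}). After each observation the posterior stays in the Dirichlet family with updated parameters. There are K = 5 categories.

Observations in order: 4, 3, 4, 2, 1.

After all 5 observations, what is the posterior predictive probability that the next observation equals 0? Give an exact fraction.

obs 1: x=4 → posterior Dirichlet(10/3, 10/3, 11/3, 7, 17/5)
obs 2: x=3 → posterior Dirichlet(10/3, 10/3, 11/3, 8, 17/5)
obs 3: x=4 → posterior Dirichlet(10/3, 10/3, 11/3, 8, 22/5)
obs 4: x=2 → posterior Dirichlet(10/3, 10/3, 14/3, 8, 22/5)
obs 5: x=1 → posterior Dirichlet(10/3, 13/3, 14/3, 8, 22/5)

50/371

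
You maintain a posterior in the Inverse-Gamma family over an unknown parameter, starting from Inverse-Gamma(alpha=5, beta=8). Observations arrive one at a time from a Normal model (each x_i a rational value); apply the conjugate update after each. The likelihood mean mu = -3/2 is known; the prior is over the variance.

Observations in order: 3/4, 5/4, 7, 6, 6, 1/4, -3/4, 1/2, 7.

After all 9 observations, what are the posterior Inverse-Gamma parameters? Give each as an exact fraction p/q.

obs 1: x=3/4 → posterior Inverse-Gamma(11/2, 337/32)
obs 2: x=5/4 → posterior Inverse-Gamma(6, 229/16)
obs 3: x=7 → posterior Inverse-Gamma(13/2, 807/16)
obs 4: x=6 → posterior Inverse-Gamma(7, 1257/16)
obs 5: x=6 → posterior Inverse-Gamma(15/2, 1707/16)
obs 6: x=1/4 → posterior Inverse-Gamma(8, 3463/32)
obs 7: x=-3/4 → posterior Inverse-Gamma(17/2, 217/2)
obs 8: x=1/2 → posterior Inverse-Gamma(9, 221/2)
obs 9: x=7 → posterior Inverse-Gamma(19/2, 1173/8)

alpha=19/2, beta=1173/8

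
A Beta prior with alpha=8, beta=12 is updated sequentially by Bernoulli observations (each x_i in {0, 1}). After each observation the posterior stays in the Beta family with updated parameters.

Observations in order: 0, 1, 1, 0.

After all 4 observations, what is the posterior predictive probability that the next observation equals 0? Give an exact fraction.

7/12

obs 1: x=0 → posterior Beta(8, 13)
obs 2: x=1 → posterior Beta(9, 13)
obs 3: x=1 → posterior Beta(10, 13)
obs 4: x=0 → posterior Beta(10, 14)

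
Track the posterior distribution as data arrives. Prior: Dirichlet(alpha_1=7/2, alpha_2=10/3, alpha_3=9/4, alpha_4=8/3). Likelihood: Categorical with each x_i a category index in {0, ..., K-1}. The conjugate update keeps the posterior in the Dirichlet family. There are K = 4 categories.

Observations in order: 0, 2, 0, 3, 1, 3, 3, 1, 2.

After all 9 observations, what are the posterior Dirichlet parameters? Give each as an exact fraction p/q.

alpha_1=11/2, alpha_2=16/3, alpha_3=17/4, alpha_4=17/3

obs 1: x=0 → posterior Dirichlet(9/2, 10/3, 9/4, 8/3)
obs 2: x=2 → posterior Dirichlet(9/2, 10/3, 13/4, 8/3)
obs 3: x=0 → posterior Dirichlet(11/2, 10/3, 13/4, 8/3)
obs 4: x=3 → posterior Dirichlet(11/2, 10/3, 13/4, 11/3)
obs 5: x=1 → posterior Dirichlet(11/2, 13/3, 13/4, 11/3)
obs 6: x=3 → posterior Dirichlet(11/2, 13/3, 13/4, 14/3)
obs 7: x=3 → posterior Dirichlet(11/2, 13/3, 13/4, 17/3)
obs 8: x=1 → posterior Dirichlet(11/2, 16/3, 13/4, 17/3)
obs 9: x=2 → posterior Dirichlet(11/2, 16/3, 17/4, 17/3)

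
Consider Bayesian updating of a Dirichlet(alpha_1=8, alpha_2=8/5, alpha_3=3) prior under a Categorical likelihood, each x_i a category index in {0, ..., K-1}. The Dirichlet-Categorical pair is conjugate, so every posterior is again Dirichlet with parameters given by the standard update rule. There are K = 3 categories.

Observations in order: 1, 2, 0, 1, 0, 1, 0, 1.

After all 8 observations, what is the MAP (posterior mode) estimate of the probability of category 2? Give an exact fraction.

15/88

obs 1: x=1 → posterior Dirichlet(8, 13/5, 3)
obs 2: x=2 → posterior Dirichlet(8, 13/5, 4)
obs 3: x=0 → posterior Dirichlet(9, 13/5, 4)
obs 4: x=1 → posterior Dirichlet(9, 18/5, 4)
obs 5: x=0 → posterior Dirichlet(10, 18/5, 4)
obs 6: x=1 → posterior Dirichlet(10, 23/5, 4)
obs 7: x=0 → posterior Dirichlet(11, 23/5, 4)
obs 8: x=1 → posterior Dirichlet(11, 28/5, 4)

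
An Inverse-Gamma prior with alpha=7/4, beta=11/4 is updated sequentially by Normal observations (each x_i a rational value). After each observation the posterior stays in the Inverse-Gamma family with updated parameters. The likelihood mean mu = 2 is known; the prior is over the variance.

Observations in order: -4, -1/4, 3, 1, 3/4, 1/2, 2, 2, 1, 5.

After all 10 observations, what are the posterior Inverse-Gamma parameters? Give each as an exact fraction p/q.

alpha=27/4, beta=499/16

obs 1: x=-4 → posterior Inverse-Gamma(9/4, 83/4)
obs 2: x=-1/4 → posterior Inverse-Gamma(11/4, 745/32)
obs 3: x=3 → posterior Inverse-Gamma(13/4, 761/32)
obs 4: x=1 → posterior Inverse-Gamma(15/4, 777/32)
obs 5: x=3/4 → posterior Inverse-Gamma(17/4, 401/16)
obs 6: x=1/2 → posterior Inverse-Gamma(19/4, 419/16)
obs 7: x=2 → posterior Inverse-Gamma(21/4, 419/16)
obs 8: x=2 → posterior Inverse-Gamma(23/4, 419/16)
obs 9: x=1 → posterior Inverse-Gamma(25/4, 427/16)
obs 10: x=5 → posterior Inverse-Gamma(27/4, 499/16)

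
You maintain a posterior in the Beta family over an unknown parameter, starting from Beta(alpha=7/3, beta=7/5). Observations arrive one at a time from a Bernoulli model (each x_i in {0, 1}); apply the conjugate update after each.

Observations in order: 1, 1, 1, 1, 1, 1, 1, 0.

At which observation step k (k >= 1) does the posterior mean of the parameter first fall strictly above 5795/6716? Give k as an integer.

obs 1: x=1 → posterior Beta(10/3, 7/5)
obs 2: x=1 → posterior Beta(13/3, 7/5)
obs 3: x=1 → posterior Beta(16/3, 7/5)
obs 4: x=1 → posterior Beta(19/3, 7/5)
obs 5: x=1 → posterior Beta(22/3, 7/5)
obs 6: x=1 → posterior Beta(25/3, 7/5)
obs 7: x=1 → posterior Beta(28/3, 7/5)
obs 8: x=0 → posterior Beta(28/3, 12/5)

k = 7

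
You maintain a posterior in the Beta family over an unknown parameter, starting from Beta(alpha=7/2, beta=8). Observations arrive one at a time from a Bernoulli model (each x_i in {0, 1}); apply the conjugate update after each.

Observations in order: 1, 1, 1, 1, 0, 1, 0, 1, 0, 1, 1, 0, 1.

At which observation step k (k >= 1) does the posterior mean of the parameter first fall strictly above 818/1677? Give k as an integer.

k = 10

obs 1: x=1 → posterior Beta(9/2, 8)
obs 2: x=1 → posterior Beta(11/2, 8)
obs 3: x=1 → posterior Beta(13/2, 8)
obs 4: x=1 → posterior Beta(15/2, 8)
obs 5: x=0 → posterior Beta(15/2, 9)
obs 6: x=1 → posterior Beta(17/2, 9)
obs 7: x=0 → posterior Beta(17/2, 10)
obs 8: x=1 → posterior Beta(19/2, 10)
obs 9: x=0 → posterior Beta(19/2, 11)
obs 10: x=1 → posterior Beta(21/2, 11)
obs 11: x=1 → posterior Beta(23/2, 11)
obs 12: x=0 → posterior Beta(23/2, 12)
obs 13: x=1 → posterior Beta(25/2, 12)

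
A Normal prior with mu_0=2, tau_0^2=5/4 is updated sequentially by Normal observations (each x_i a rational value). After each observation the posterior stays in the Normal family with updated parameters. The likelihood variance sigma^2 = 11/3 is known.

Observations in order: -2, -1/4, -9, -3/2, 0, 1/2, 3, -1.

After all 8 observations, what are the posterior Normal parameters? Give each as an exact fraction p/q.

obs 1: x=-2 → posterior Normal(58/59, 55/59)
obs 2: x=-1/4 → posterior Normal(217/296, 55/74)
obs 3: x=-9 → posterior Normal(-323/356, 55/89)
obs 4: x=-3/2 → posterior Normal(-413/416, 55/104)
obs 5: x=0 → posterior Normal(-59/68, 55/119)
obs 6: x=1/2 → posterior Normal(-383/536, 55/134)
obs 7: x=3 → posterior Normal(-203/596, 55/149)
obs 8: x=-1 → posterior Normal(-263/656, 55/164)

mu_0=-263/656, tau_0^2=55/164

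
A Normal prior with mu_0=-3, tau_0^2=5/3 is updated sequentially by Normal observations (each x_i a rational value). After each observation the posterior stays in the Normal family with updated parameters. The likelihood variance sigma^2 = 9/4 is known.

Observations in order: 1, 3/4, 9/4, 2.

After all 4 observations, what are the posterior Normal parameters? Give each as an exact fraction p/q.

obs 1: x=1 → posterior Normal(-61/47, 45/47)
obs 2: x=3/4 → posterior Normal(-46/67, 45/67)
obs 3: x=9/4 → posterior Normal(-1/87, 15/29)
obs 4: x=2 → posterior Normal(39/107, 45/107)

mu_0=39/107, tau_0^2=45/107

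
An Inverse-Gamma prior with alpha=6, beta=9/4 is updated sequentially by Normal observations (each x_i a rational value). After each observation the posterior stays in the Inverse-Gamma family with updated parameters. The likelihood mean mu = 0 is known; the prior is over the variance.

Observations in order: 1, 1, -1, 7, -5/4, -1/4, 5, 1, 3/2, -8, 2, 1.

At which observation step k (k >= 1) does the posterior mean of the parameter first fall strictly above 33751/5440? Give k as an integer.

obs 1: x=1 → posterior Inverse-Gamma(13/2, 11/4)
obs 2: x=1 → posterior Inverse-Gamma(7, 13/4)
obs 3: x=-1 → posterior Inverse-Gamma(15/2, 15/4)
obs 4: x=7 → posterior Inverse-Gamma(8, 113/4)
obs 5: x=-5/4 → posterior Inverse-Gamma(17/2, 929/32)
obs 6: x=-1/4 → posterior Inverse-Gamma(9, 465/16)
obs 7: x=5 → posterior Inverse-Gamma(19/2, 665/16)
obs 8: x=1 → posterior Inverse-Gamma(10, 673/16)
obs 9: x=3/2 → posterior Inverse-Gamma(21/2, 691/16)
obs 10: x=-8 → posterior Inverse-Gamma(11, 1203/16)
obs 11: x=2 → posterior Inverse-Gamma(23/2, 1235/16)
obs 12: x=1 → posterior Inverse-Gamma(12, 1243/16)

k = 10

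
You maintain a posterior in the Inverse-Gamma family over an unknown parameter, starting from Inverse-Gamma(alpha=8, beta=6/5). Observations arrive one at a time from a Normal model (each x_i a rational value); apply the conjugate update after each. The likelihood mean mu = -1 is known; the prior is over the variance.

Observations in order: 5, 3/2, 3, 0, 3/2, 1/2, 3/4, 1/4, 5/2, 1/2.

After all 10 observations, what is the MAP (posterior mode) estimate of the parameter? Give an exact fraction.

obs 1: x=5 → posterior Inverse-Gamma(17/2, 96/5)
obs 2: x=3/2 → posterior Inverse-Gamma(9, 893/40)
obs 3: x=3 → posterior Inverse-Gamma(19/2, 1213/40)
obs 4: x=0 → posterior Inverse-Gamma(10, 1233/40)
obs 5: x=3/2 → posterior Inverse-Gamma(21/2, 679/20)
obs 6: x=1/2 → posterior Inverse-Gamma(11, 1403/40)
obs 7: x=3/4 → posterior Inverse-Gamma(23/2, 5857/160)
obs 8: x=1/4 → posterior Inverse-Gamma(12, 2991/80)
obs 9: x=5/2 → posterior Inverse-Gamma(25/2, 3481/80)
obs 10: x=1/2 → posterior Inverse-Gamma(13, 3571/80)

3571/1120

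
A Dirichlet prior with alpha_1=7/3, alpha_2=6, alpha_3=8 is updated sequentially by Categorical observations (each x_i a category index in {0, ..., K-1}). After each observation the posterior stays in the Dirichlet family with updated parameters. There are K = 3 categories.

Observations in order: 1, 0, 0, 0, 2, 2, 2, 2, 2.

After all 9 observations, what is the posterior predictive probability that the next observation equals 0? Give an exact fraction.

4/19

obs 1: x=1 → posterior Dirichlet(7/3, 7, 8)
obs 2: x=0 → posterior Dirichlet(10/3, 7, 8)
obs 3: x=0 → posterior Dirichlet(13/3, 7, 8)
obs 4: x=0 → posterior Dirichlet(16/3, 7, 8)
obs 5: x=2 → posterior Dirichlet(16/3, 7, 9)
obs 6: x=2 → posterior Dirichlet(16/3, 7, 10)
obs 7: x=2 → posterior Dirichlet(16/3, 7, 11)
obs 8: x=2 → posterior Dirichlet(16/3, 7, 12)
obs 9: x=2 → posterior Dirichlet(16/3, 7, 13)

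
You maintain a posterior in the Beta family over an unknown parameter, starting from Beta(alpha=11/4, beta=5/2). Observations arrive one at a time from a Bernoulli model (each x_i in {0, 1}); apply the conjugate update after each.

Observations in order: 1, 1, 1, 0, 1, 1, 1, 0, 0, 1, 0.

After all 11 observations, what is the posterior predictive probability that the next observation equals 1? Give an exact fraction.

obs 1: x=1 → posterior Beta(15/4, 5/2)
obs 2: x=1 → posterior Beta(19/4, 5/2)
obs 3: x=1 → posterior Beta(23/4, 5/2)
obs 4: x=0 → posterior Beta(23/4, 7/2)
obs 5: x=1 → posterior Beta(27/4, 7/2)
obs 6: x=1 → posterior Beta(31/4, 7/2)
obs 7: x=1 → posterior Beta(35/4, 7/2)
obs 8: x=0 → posterior Beta(35/4, 9/2)
obs 9: x=0 → posterior Beta(35/4, 11/2)
obs 10: x=1 → posterior Beta(39/4, 11/2)
obs 11: x=0 → posterior Beta(39/4, 13/2)

3/5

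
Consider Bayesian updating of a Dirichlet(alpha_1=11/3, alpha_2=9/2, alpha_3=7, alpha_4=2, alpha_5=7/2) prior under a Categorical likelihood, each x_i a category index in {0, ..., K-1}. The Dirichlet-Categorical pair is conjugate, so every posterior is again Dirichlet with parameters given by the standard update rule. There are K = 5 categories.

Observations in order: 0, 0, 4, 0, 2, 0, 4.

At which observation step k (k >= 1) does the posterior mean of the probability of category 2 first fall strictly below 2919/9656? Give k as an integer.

k = 3

obs 1: x=0 → posterior Dirichlet(14/3, 9/2, 7, 2, 7/2)
obs 2: x=0 → posterior Dirichlet(17/3, 9/2, 7, 2, 7/2)
obs 3: x=4 → posterior Dirichlet(17/3, 9/2, 7, 2, 9/2)
obs 4: x=0 → posterior Dirichlet(20/3, 9/2, 7, 2, 9/2)
obs 5: x=2 → posterior Dirichlet(20/3, 9/2, 8, 2, 9/2)
obs 6: x=0 → posterior Dirichlet(23/3, 9/2, 8, 2, 9/2)
obs 7: x=4 → posterior Dirichlet(23/3, 9/2, 8, 2, 11/2)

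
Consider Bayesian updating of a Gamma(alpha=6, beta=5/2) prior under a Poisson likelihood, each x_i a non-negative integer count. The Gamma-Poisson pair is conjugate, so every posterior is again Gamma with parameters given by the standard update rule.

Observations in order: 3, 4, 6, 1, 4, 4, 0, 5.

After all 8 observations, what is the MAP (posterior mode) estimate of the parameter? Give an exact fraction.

obs 1: x=3 → posterior Gamma(9, 7/2)
obs 2: x=4 → posterior Gamma(13, 9/2)
obs 3: x=6 → posterior Gamma(19, 11/2)
obs 4: x=1 → posterior Gamma(20, 13/2)
obs 5: x=4 → posterior Gamma(24, 15/2)
obs 6: x=4 → posterior Gamma(28, 17/2)
obs 7: x=0 → posterior Gamma(28, 19/2)
obs 8: x=5 → posterior Gamma(33, 21/2)

64/21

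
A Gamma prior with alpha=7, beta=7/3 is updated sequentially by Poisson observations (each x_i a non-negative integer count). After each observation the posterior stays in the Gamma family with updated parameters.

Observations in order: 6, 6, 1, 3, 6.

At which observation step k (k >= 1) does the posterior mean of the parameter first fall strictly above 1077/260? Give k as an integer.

obs 1: x=6 → posterior Gamma(13, 10/3)
obs 2: x=6 → posterior Gamma(19, 13/3)
obs 3: x=1 → posterior Gamma(20, 16/3)
obs 4: x=3 → posterior Gamma(23, 19/3)
obs 5: x=6 → posterior Gamma(29, 22/3)

k = 2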